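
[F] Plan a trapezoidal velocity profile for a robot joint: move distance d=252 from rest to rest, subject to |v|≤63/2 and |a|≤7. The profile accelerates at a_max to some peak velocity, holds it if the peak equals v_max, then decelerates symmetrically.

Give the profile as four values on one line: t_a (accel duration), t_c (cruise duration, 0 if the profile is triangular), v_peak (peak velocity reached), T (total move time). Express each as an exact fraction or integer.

t_a=9/2 t_c=7/2 v_peak=63/2 T=25/2

(v_max)²/a_max = (63/2)²/7 = 567/4
252 ≥ 567/4 → trapezoidal
t_a = (63/2)/7 = 9/2; v_peak = 63/2
d_cruise = 252 − 567/4 = 441/4; t_c = (441/4)/(63/2) = 7/2
T = 2·9/2 + 7/2 = 25/2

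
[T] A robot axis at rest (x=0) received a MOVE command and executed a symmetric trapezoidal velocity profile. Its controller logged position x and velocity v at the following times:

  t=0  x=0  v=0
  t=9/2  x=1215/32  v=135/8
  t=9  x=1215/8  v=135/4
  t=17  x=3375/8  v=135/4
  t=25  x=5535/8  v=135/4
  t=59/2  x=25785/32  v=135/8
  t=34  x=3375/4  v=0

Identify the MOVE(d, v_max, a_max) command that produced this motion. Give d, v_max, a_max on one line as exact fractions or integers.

d=3375/4 v_max=135/4 a_max=15/4

final state: t=34, x=3375/4, v=0 → d = 3375/4
a_max = (135/8−0)/(9/2−0) = 15/4
max v = 135/4 over t∈[9,25] → v_max = 135/4
check: 135/4·(9+16) = 3375/4 ✓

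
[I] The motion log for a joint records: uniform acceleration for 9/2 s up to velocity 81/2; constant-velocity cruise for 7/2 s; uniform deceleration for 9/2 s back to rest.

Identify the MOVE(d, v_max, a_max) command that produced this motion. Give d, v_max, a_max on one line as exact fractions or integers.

a_max = (81/2)/(9/2) = 9
d_a = ½·81/2·9/2 = 729/8; d_c = 81/2·7/2 = 567/4
d = 2·729/8 + 567/4 = 324
t_c = 7/2 > 0 ⇒ limit active, v_max = 81/2

d=324 v_max=81/2 a_max=9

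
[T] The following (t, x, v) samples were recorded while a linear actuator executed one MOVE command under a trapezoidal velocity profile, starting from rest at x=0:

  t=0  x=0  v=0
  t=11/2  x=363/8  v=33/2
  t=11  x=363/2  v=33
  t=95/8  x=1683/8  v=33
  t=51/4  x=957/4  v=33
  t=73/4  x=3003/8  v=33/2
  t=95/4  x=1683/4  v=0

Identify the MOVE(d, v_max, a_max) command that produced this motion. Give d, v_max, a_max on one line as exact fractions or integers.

final state: t=95/4, x=1683/4, v=0 → d = 1683/4
a_max = (33/2−0)/(11/2−0) = 3
max v = 33 over t∈[11,51/4] → v_max = 33
check: 33·(11+7/4) = 1683/4 ✓

d=1683/4 v_max=33 a_max=3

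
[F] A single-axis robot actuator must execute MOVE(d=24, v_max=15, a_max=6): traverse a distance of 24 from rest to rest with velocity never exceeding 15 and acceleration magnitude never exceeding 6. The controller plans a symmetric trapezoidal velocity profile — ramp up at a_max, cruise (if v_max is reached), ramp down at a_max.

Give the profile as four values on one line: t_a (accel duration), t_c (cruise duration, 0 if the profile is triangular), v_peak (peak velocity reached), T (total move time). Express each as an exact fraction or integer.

t_a=2 t_c=0 v_peak=12 T=4

v_max²/a_max = 15²/6 = 75/2
24 < 75/2 → triangular
v_peak = √(24·6) = √144 = 12
t_a = 12/6 = 2; t_c = 0
T = 2·2 = 4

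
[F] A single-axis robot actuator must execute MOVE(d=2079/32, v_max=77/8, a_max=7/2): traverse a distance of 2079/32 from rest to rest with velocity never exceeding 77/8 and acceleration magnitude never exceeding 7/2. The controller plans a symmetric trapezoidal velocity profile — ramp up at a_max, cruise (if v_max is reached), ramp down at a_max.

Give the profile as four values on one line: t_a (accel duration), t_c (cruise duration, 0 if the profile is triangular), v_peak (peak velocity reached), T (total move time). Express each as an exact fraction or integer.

vₘ²/aₘ = (77/8)²/(7/2) = 847/32
2079/32 ≥ 847/32 → trapezoidal
t_a = (77/8)/(7/2) = 11/4; v_peak = 77/8
d_cruise = 2079/32 − 847/32 = 77/2; t_c = (77/2)/(77/8) = 4
T = 2·11/4 + 4 = 19/2

t_a=11/4 t_c=4 v_peak=77/8 T=19/2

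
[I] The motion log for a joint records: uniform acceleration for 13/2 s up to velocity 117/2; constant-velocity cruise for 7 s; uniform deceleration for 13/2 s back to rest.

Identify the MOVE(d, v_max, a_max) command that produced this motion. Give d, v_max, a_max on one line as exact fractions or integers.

d=3159/4 v_max=117/2 a_max=9

a_max = (117/2)/(13/2) = 9
d_a = ½·117/2·13/2 = 1521/8; d_c = 117/2·7 = 819/2
d = 2·1521/8 + 819/2 = 3159/4
t_c = 7 > 0 so v_max = 117/2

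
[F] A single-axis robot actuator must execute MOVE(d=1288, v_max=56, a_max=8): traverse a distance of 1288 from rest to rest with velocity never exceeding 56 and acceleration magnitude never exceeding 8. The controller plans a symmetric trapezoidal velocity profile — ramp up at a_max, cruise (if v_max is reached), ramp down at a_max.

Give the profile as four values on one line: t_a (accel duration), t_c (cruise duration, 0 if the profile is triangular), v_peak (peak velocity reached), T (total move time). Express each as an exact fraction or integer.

t_a=7 t_c=16 v_peak=56 T=30

vₘ²/aₘ = 56²/8 = 392
1288 ≥ 392 so v_max reached
t_a = 56/8 = 7; v_peak = 56
d_cruise = 1288 − 392 = 896; t_c = 896/56 = 16
T = 2·7 + 16 = 30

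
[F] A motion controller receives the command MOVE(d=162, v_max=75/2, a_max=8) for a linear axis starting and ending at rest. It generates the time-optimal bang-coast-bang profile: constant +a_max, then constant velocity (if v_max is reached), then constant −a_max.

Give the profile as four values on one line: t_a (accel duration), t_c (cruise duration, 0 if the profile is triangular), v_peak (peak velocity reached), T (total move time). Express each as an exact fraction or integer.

v_max²/a_max = (75/2)²/8 = 5625/32
162 < 5625/32 ⇒ no cruise
v_peak = √(162·8) = √1296 = 36
t_a = 36/8 = 9/2; t_c = 0
T = 2·9/2 = 9

t_a=9/2 t_c=0 v_peak=36 T=9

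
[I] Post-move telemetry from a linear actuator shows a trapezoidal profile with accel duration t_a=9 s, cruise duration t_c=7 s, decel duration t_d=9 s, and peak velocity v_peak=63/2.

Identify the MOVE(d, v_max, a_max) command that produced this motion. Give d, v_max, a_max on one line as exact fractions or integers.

a_max = (63/2)/9 = 7/2
d_a = ½·63/2·9 = 567/4; d_c = 63/2·7 = 441/2
d = 2·567/4 + 441/2 = 504
t_c = 7 > 0 so v_max = 63/2

d=504 v_max=63/2 a_max=7/2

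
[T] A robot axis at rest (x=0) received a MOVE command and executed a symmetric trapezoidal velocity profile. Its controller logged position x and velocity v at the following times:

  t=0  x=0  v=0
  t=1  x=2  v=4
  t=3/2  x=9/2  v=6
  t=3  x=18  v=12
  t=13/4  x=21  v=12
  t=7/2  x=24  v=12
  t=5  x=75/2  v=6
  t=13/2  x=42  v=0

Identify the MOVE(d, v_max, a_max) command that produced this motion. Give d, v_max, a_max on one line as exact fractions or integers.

final state: t=13/2, x=42, v=0 → d = 42
a_max = (4−0)/(1−0) = 4
max v = 12 over t∈[3,7/2] → v_max = 12
check: 12·(3+1/2) = 42 ✓

d=42 v_max=12 a_max=4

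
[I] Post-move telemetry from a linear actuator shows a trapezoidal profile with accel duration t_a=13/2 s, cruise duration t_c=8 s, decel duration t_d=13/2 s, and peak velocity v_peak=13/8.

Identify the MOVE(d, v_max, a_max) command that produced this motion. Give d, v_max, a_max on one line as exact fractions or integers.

a_max = (13/8)/(13/2) = 1/4
d_a = ½·13/8·13/2 = 169/32; d_c = 13/8·8 = 13
d = 2·169/32 + 13 = 377/16
t_c = 8 > 0 ⇒ limit active, v_max = 13/8

d=377/16 v_max=13/8 a_max=1/4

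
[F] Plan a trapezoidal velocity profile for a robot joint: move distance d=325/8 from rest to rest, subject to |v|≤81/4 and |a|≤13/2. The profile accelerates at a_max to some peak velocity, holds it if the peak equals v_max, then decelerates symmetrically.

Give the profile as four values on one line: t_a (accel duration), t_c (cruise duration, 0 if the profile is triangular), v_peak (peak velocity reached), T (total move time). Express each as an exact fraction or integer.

v_max²/a_max = (81/4)²/(13/2) = 6561/104
325/8 < 6561/104 ⇒ no cruise
v_peak = √(325/8·13/2) = √(4225/16) = 65/4
t_a = (65/4)/(13/2) = 5/2; t_c = 0
T = 2·5/2 = 5

t_a=5/2 t_c=0 v_peak=65/4 T=5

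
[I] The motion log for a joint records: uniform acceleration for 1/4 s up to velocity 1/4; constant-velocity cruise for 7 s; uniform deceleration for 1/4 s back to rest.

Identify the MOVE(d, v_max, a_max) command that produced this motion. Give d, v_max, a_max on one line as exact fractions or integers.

a_max = (1/4)/(1/4) = 1
d_a = ½·1/4·1/4 = 1/32; d_c = 1/4·7 = 7/4
d = 2·1/32 + 7/4 = 29/16
t_c = 7 > 0 ⇒ limit active, v_max = 1/4

d=29/16 v_max=1/4 a_max=1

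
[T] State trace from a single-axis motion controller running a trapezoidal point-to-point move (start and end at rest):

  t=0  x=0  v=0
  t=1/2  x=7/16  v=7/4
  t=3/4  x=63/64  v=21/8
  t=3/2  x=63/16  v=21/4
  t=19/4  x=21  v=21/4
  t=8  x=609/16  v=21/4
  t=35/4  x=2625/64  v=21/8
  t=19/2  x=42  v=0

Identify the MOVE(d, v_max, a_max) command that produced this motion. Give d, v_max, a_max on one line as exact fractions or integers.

d=42 v_max=21/4 a_max=7/2

final state: t=19/2, x=42, v=0 → d = 42
a_max = (7/4−0)/(1/2−0) = 7/2
max v = 21/4 over t∈[3/2,8] → v_max = 21/4
check: 21/4·(3/2+13/2) = 42 ✓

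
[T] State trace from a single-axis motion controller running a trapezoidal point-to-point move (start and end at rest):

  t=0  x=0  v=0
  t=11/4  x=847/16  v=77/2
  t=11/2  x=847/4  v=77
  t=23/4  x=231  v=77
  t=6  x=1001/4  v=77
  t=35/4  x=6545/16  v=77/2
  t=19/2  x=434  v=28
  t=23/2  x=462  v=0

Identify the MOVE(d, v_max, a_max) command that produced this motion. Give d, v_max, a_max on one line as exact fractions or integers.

d=462 v_max=77 a_max=14

final state: t=23/2, x=462, v=0 → d = 462
a_max = (77/2−0)/(11/4−0) = 14
max v = 77 over t∈[11/2,6] → v_max = 77
check: 77·(11/2+1/2) = 462 ✓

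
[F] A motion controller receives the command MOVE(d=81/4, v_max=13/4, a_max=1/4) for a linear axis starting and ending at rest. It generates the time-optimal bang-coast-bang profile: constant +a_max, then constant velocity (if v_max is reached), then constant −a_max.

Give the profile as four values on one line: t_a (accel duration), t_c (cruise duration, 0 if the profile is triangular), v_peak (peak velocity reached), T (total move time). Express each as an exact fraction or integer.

t_a=9 t_c=0 v_peak=9/4 T=18

vₘ²/aₘ = (13/4)²/(1/4) = 169/4
81/4 < 169/4 → triangular
v_peak = √(81/4·1/4) = √(81/16) = 9/4
t_a = (9/4)/(1/4) = 9; t_c = 0
T = 2·9 = 18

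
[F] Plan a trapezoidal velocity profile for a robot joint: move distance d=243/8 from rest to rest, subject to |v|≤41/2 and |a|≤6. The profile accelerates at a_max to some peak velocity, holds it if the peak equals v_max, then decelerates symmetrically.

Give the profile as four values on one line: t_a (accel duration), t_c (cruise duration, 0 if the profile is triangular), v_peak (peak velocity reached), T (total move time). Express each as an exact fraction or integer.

v_max²/a_max = (41/2)²/6 = 1681/24
243/8 < 1681/24 so t_c = 0
v_peak = √(243/8·6) = √(729/4) = 27/2
t_a = (27/2)/6 = 9/4; t_c = 0
T = 2·9/4 = 9/2

t_a=9/4 t_c=0 v_peak=27/2 T=9/2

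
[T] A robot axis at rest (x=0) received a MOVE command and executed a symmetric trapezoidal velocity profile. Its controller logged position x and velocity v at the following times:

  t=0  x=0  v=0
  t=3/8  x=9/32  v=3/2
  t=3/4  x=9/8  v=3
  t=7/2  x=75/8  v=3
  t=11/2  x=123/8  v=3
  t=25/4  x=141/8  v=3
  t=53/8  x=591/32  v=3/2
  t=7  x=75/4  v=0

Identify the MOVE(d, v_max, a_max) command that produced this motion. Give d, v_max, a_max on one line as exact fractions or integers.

final state: t=7, x=75/4, v=0 → d = 75/4
a_max = (3/2−0)/(3/8−0) = 4
max v = 3 over t∈[3/4,25/4] → v_max = 3
check: 3·(3/4+11/2) = 75/4 ✓

d=75/4 v_max=3 a_max=4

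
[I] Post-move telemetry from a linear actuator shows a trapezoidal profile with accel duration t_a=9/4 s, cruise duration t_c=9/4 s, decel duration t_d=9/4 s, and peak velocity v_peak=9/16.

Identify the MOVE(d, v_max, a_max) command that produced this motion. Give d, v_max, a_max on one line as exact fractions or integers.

a_max = (9/16)/(9/4) = 1/4
d_a = ½·9/16·9/4 = 81/128; d_c = 9/16·9/4 = 81/64
d = 2·81/128 + 81/64 = 81/32
t_c = 9/4 > 0 → v_max = v_peak = 9/16

d=81/32 v_max=9/16 a_max=1/4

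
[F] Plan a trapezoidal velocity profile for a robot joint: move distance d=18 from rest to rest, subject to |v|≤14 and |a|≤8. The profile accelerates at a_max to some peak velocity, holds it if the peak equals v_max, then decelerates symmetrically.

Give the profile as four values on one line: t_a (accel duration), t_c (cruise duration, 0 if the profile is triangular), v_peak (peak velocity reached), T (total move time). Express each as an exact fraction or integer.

(v_max)²/a_max = 14²/8 = 49/2
18 < 49/2 → triangular
v_peak = √(18·8) = √144 = 12
t_a = 12/8 = 3/2; t_c = 0
T = 2·3/2 = 3

t_a=3/2 t_c=0 v_peak=12 T=3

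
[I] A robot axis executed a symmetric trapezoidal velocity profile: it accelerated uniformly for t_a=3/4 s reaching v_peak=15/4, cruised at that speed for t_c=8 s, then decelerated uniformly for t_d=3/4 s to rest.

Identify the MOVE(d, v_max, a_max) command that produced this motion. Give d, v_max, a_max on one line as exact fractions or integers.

d=525/16 v_max=15/4 a_max=5

a_max = (15/4)/(3/4) = 5
d_a = ½·15/4·3/4 = 45/32; d_c = 15/4·8 = 30
d = 2·45/32 + 30 = 525/16
t_c = 8 > 0 → v_max = v_peak = 15/4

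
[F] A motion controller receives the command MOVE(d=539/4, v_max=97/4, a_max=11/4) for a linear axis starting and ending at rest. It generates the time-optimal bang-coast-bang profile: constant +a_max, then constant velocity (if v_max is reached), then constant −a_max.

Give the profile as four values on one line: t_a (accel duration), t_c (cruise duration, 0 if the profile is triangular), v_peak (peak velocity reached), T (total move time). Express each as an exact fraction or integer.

t_a=7 t_c=0 v_peak=77/4 T=14

v_max²/a_max = (97/4)²/(11/4) = 9409/44
539/4 < 9409/44 → triangular
v_peak = √(539/4·11/4) = √(5929/16) = 77/4
t_a = (77/4)/(11/4) = 7; t_c = 0
T = 2·7 = 14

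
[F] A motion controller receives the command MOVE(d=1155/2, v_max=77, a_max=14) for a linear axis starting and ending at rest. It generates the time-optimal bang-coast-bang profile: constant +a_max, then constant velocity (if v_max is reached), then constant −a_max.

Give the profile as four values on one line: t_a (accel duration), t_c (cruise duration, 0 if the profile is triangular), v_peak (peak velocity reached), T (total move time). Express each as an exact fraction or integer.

(v_max)²/a_max = 77²/14 = 847/2
1155/2 ≥ 847/2 → trapezoidal
t_a = 77/14 = 11/2; v_peak = 77
d_cruise = 1155/2 − 847/2 = 154; t_c = 154/77 = 2
T = 2·11/2 + 2 = 13

t_a=11/2 t_c=2 v_peak=77 T=13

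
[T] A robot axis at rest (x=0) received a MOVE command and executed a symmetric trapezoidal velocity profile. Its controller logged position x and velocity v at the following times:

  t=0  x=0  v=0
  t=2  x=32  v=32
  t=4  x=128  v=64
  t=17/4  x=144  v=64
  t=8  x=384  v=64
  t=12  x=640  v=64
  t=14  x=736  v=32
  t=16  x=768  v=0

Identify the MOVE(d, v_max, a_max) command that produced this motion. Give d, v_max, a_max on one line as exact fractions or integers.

d=768 v_max=64 a_max=16

final state: t=16, x=768, v=0 → d = 768
a_max = (32−0)/(2−0) = 16
max v = 64 over t∈[4,12] → v_max = 64
check: 64·(4+8) = 768 ✓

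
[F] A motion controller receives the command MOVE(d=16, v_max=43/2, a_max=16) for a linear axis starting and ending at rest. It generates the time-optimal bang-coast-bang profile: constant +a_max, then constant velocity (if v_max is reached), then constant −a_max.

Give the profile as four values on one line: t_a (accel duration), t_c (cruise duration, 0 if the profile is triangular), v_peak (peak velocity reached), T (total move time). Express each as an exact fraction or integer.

vₘ²/aₘ = (43/2)²/16 = 1849/64
16 < 1849/64 ⇒ no cruise
v_peak = √(16·16) = √256 = 16
t_a = 16/16 = 1; t_c = 0
T = 2·1 = 2

t_a=1 t_c=0 v_peak=16 T=2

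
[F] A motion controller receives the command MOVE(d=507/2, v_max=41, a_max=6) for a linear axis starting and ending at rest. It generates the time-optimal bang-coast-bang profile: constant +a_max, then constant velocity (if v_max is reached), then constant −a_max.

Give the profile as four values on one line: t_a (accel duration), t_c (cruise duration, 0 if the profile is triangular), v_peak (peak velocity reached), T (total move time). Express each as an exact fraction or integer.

(v_max)²/a_max = 41²/6 = 1681/6
507/2 < 1681/6 → triangular
v_peak = √(507/2·6) = √1521 = 39
t_a = 39/6 = 13/2; t_c = 0
T = 2·13/2 = 13

t_a=13/2 t_c=0 v_peak=39 T=13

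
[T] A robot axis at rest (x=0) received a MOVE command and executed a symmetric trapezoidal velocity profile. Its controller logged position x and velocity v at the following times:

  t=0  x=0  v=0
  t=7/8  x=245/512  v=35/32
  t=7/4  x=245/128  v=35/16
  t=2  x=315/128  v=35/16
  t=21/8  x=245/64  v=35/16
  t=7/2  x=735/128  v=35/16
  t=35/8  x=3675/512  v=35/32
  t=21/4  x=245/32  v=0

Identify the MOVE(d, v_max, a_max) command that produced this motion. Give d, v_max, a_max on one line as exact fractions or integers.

d=245/32 v_max=35/16 a_max=5/4

final state: t=21/4, x=245/32, v=0 → d = 245/32
a_max = (35/32−0)/(7/8−0) = 5/4
max v = 35/16 over t∈[7/4,7/2] → v_max = 35/16
check: 35/16·(7/4+7/4) = 245/32 ✓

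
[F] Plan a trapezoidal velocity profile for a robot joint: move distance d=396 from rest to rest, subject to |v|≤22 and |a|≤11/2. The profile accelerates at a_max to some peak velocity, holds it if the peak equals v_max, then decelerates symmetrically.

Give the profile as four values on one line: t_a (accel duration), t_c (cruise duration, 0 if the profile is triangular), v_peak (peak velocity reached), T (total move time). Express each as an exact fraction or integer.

v_max²/a_max = 22²/(11/2) = 88
396 ≥ 88 so v_max reached
t_a = 22/(11/2) = 4; v_peak = 22
d_cruise = 396 − 88 = 308; t_c = 308/22 = 14
T = 2·4 + 14 = 22

t_a=4 t_c=14 v_peak=22 T=22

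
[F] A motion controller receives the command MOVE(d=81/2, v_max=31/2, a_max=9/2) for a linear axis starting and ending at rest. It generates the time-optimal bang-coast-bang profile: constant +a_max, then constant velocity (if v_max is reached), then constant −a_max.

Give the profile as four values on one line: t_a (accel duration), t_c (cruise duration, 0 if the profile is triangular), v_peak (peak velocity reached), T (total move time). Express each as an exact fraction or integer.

(v_max)²/a_max = (31/2)²/(9/2) = 961/18
81/2 < 961/18 → triangular
v_peak = √(81/2·9/2) = √(729/4) = 27/2
t_a = (27/2)/(9/2) = 3; t_c = 0
T = 2·3 = 6

t_a=3 t_c=0 v_peak=27/2 T=6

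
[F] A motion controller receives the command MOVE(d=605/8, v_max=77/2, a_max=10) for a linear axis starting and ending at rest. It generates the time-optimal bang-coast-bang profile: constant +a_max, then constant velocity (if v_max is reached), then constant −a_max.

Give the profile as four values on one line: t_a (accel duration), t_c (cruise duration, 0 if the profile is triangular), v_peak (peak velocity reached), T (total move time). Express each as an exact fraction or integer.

t_a=11/4 t_c=0 v_peak=55/2 T=11/2

v_max²/a_max = (77/2)²/10 = 5929/40
605/8 < 5929/40 ⇒ no cruise
v_peak = √(605/8·10) = √(3025/4) = 55/2
t_a = (55/2)/10 = 11/4; t_c = 0
T = 2·11/4 = 11/2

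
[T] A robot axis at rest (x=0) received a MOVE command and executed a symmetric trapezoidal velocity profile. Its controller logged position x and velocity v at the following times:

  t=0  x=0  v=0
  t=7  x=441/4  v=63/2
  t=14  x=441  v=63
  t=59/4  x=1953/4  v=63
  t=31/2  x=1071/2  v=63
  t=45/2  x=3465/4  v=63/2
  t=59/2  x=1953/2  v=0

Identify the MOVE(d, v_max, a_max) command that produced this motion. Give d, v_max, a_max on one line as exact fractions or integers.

final state: t=59/2, x=1953/2, v=0 → d = 1953/2
a_max = (63/2−0)/(7−0) = 9/2
max v = 63 over t∈[14,31/2] → v_max = 63
check: 63·(14+3/2) = 1953/2 ✓

d=1953/2 v_max=63 a_max=9/2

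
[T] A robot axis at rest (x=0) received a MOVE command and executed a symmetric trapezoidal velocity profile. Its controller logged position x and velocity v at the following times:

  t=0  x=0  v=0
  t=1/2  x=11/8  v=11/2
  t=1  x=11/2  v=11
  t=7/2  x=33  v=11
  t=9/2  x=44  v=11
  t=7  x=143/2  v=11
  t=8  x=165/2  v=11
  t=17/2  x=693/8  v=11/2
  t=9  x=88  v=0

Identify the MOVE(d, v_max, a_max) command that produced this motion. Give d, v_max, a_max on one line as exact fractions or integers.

final state: t=9, x=88, v=0 → d = 88
a_max = (11/2−0)/(1/2−0) = 11
max v = 11 over t∈[1,8] → v_max = 11
check: 11·(1+7) = 88 ✓

d=88 v_max=11 a_max=11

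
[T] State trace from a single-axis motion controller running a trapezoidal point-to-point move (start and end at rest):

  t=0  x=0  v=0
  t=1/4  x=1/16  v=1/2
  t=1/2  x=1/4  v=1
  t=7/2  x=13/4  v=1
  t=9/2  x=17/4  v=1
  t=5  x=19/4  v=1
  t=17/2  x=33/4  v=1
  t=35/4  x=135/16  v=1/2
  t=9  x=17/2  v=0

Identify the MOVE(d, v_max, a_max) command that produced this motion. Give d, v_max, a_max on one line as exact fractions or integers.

final state: t=9, x=17/2, v=0 → d = 17/2
a_max = (1/2−0)/(1/4−0) = 2
max v = 1 over t∈[1/2,17/2] → v_max = 1
check: 1·(1/2+8) = 17/2 ✓

d=17/2 v_max=1 a_max=2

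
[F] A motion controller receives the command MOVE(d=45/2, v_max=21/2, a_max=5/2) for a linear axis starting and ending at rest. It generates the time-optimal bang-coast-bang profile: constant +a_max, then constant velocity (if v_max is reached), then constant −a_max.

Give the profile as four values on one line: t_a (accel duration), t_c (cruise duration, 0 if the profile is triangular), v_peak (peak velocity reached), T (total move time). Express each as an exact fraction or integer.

t_a=3 t_c=0 v_peak=15/2 T=6

(v_max)²/a_max = (21/2)²/(5/2) = 441/10
45/2 < 441/10 ⇒ no cruise
v_peak = √(45/2·5/2) = √(225/4) = 15/2
t_a = (15/2)/(5/2) = 3; t_c = 0
T = 2·3 = 6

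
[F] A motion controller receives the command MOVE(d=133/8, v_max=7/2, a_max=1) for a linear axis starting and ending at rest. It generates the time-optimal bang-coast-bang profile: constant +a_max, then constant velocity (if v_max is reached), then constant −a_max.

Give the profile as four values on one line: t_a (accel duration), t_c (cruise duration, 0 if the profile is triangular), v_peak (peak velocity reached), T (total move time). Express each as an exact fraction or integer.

t_a=7/2 t_c=5/4 v_peak=7/2 T=33/4

v_max²/a_max = (7/2)²/1 = 49/4
133/8 ≥ 49/4 → trapezoidal
t_a = (7/2)/1 = 7/2; v_peak = 7/2
d_cruise = 133/8 − 49/4 = 35/8; t_c = (35/8)/(7/2) = 5/4
T = 2·7/2 + 5/4 = 33/4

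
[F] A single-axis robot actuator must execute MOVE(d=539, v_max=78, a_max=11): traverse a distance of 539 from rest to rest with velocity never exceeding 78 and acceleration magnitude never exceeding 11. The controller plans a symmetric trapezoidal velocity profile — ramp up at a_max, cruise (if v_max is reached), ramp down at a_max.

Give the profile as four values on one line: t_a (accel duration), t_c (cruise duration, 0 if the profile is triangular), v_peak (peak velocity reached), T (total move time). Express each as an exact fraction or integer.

vₘ²/aₘ = 78²/11 = 6084/11
539 < 6084/11 → triangular
v_peak = √(539·11) = √5929 = 77
t_a = 77/11 = 7; t_c = 0
T = 2·7 = 14

t_a=7 t_c=0 v_peak=77 T=14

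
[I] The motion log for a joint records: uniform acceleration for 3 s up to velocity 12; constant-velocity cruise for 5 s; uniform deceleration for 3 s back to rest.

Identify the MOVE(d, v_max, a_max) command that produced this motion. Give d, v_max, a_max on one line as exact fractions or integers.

a_max = 12/3 = 4
d_a = ½·12·3 = 18; d_c = 12·5 = 60
d = 2·18 + 60 = 96
t_c = 5 > 0 → v_max = v_peak = 12

d=96 v_max=12 a_max=4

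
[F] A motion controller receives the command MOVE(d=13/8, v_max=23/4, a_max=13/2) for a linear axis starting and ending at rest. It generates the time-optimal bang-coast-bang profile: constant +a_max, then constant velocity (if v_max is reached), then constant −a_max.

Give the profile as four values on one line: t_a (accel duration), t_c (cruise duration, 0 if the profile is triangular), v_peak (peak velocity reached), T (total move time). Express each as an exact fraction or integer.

vₘ²/aₘ = (23/4)²/(13/2) = 529/104
13/8 < 529/104 ⇒ no cruise
v_peak = √(13/8·13/2) = √(169/16) = 13/4
t_a = (13/4)/(13/2) = 1/2; t_c = 0
T = 2·1/2 = 1

t_a=1/2 t_c=0 v_peak=13/4 T=1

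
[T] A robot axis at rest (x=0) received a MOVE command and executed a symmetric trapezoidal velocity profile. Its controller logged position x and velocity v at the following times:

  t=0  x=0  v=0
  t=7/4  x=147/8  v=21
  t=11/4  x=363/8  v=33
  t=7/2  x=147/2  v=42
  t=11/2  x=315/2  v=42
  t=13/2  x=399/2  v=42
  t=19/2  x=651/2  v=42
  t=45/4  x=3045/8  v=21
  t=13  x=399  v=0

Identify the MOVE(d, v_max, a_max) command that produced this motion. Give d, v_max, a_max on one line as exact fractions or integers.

final state: t=13, x=399, v=0 → d = 399
a_max = (21−0)/(7/4−0) = 12
max v = 42 over t∈[7/2,19/2] → v_max = 42
check: 42·(7/2+6) = 399 ✓

d=399 v_max=42 a_max=12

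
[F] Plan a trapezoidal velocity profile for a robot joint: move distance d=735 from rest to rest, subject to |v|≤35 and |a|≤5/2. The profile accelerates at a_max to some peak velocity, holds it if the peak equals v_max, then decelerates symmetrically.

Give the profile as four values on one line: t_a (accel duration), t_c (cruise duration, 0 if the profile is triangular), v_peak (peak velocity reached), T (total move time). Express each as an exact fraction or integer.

(v_max)²/a_max = 35²/(5/2) = 490
735 ≥ 490 ⇒ cruise phase
t_a = 35/(5/2) = 14; v_peak = 35
d_cruise = 735 − 490 = 245; t_c = 245/35 = 7
T = 2·14 + 7 = 35

t_a=14 t_c=7 v_peak=35 T=35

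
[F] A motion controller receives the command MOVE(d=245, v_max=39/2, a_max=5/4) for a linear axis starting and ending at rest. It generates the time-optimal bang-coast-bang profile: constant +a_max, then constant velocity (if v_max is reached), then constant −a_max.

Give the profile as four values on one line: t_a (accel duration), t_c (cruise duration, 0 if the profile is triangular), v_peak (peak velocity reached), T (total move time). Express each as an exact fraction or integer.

v_max²/a_max = (39/2)²/(5/4) = 1521/5
245 < 1521/5 → triangular
v_peak = √(245·5/4) = √(1225/4) = 35/2
t_a = (35/2)/(5/4) = 14; t_c = 0
T = 2·14 = 28

t_a=14 t_c=0 v_peak=35/2 T=28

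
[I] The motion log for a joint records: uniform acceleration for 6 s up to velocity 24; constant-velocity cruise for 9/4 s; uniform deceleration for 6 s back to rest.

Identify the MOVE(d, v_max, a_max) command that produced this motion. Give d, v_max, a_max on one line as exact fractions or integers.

d=198 v_max=24 a_max=4

a_max = 24/6 = 4
d_a = ½·24·6 = 72; d_c = 24·9/4 = 54
d = 2·72 + 54 = 198
t_c = 9/4 > 0 → v_max = v_peak = 24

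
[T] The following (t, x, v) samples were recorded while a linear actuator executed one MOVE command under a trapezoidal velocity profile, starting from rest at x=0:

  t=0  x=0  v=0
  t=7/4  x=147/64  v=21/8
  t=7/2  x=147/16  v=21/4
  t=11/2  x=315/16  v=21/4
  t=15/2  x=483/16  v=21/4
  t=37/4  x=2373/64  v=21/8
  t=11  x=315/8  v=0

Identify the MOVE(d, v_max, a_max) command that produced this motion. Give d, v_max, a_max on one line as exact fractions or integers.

d=315/8 v_max=21/4 a_max=3/2

final state: t=11, x=315/8, v=0 → d = 315/8
a_max = (21/8−0)/(7/4−0) = 3/2
max v = 21/4 over t∈[7/2,15/2] → v_max = 21/4
check: 21/4·(7/2+4) = 315/8 ✓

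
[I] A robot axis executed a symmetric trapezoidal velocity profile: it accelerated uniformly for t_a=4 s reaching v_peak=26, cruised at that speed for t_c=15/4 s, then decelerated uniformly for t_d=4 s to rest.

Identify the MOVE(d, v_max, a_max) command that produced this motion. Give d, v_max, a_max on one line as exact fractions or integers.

a_max = 26/4 = 13/2
d_a = ½·26·4 = 52; d_c = 26·15/4 = 195/2
d = 2·52 + 195/2 = 403/2
t_c = 15/4 > 0 so v_max = 26

d=403/2 v_max=26 a_max=13/2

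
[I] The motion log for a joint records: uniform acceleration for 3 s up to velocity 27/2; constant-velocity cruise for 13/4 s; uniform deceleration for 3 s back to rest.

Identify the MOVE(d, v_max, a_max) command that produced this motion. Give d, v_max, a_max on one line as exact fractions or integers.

a_max = (27/2)/3 = 9/2
d_a = ½·27/2·3 = 81/4; d_c = 27/2·13/4 = 351/8
d = 2·81/4 + 351/8 = 675/8
t_c = 13/4 > 0 so v_max = 27/2

d=675/8 v_max=27/2 a_max=9/2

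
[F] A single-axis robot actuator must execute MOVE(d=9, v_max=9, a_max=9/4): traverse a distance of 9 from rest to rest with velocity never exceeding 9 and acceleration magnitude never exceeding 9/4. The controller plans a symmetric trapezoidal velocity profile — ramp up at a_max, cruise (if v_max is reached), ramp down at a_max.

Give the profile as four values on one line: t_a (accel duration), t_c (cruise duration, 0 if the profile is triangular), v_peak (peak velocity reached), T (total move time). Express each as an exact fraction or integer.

t_a=2 t_c=0 v_peak=9/2 T=4

v_max²/a_max = 9²/(9/4) = 36
9 < 36 → triangular
v_peak = √(9·9/4) = √(81/4) = 9/2
t_a = (9/2)/(9/4) = 2; t_c = 0
T = 2·2 = 4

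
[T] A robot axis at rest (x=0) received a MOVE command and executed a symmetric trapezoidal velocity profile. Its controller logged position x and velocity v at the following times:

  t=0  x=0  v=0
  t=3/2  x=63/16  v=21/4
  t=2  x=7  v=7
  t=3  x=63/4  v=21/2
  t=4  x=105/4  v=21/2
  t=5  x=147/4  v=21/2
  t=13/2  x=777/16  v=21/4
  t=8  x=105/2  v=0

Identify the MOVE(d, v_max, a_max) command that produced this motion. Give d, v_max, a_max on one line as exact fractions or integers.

final state: t=8, x=105/2, v=0 → d = 105/2
a_max = (21/4−0)/(3/2−0) = 7/2
max v = 21/2 over t∈[3,5] → v_max = 21/2
check: 21/2·(3+2) = 105/2 ✓

d=105/2 v_max=21/2 a_max=7/2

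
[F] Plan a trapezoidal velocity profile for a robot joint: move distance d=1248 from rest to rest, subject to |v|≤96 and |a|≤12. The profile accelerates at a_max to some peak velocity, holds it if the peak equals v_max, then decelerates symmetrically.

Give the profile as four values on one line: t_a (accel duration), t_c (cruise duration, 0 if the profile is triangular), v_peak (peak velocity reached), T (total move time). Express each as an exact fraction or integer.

t_a=8 t_c=5 v_peak=96 T=21

v_max²/a_max = 96²/12 = 768
1248 ≥ 768 so v_max reached
t_a = 96/12 = 8; v_peak = 96
d_cruise = 1248 − 768 = 480; t_c = 480/96 = 5
T = 2·8 + 5 = 21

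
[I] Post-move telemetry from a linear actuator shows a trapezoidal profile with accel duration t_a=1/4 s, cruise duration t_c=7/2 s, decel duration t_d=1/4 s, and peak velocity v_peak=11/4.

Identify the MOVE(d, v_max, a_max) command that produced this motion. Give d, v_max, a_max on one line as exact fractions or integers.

d=165/16 v_max=11/4 a_max=11

a_max = (11/4)/(1/4) = 11
d_a = ½·11/4·1/4 = 11/32; d_c = 11/4·7/2 = 77/8
d = 2·11/32 + 77/8 = 165/16
t_c = 7/2 > 0 → v_max = v_peak = 11/4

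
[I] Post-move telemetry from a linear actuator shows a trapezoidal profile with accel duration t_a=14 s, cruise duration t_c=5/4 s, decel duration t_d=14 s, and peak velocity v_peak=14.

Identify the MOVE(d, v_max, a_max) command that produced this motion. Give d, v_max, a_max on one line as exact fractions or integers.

d=427/2 v_max=14 a_max=1

a_max = 14/14 = 1
d_a = ½·14·14 = 98; d_c = 14·5/4 = 35/2
d = 2·98 + 35/2 = 427/2
t_c = 5/4 > 0 so v_max = 14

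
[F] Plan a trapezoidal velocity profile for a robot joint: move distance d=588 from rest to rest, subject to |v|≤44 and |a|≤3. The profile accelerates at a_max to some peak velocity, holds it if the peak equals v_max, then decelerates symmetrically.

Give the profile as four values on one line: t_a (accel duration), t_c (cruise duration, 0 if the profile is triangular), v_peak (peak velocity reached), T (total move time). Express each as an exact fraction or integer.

v_max²/a_max = 44²/3 = 1936/3
588 < 1936/3 ⇒ no cruise
v_peak = √(588·3) = √1764 = 42
t_a = 42/3 = 14; t_c = 0
T = 2·14 = 28

t_a=14 t_c=0 v_peak=42 T=28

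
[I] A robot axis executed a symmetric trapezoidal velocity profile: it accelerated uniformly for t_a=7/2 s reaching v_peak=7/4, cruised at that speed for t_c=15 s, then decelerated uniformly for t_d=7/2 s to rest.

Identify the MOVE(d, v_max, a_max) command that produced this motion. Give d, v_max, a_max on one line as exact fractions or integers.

d=259/8 v_max=7/4 a_max=1/2

a_max = (7/4)/(7/2) = 1/2
d_a = ½·7/4·7/2 = 49/16; d_c = 7/4·15 = 105/4
d = 2·49/16 + 105/4 = 259/8
t_c = 15 > 0 ⇒ limit active, v_max = 7/4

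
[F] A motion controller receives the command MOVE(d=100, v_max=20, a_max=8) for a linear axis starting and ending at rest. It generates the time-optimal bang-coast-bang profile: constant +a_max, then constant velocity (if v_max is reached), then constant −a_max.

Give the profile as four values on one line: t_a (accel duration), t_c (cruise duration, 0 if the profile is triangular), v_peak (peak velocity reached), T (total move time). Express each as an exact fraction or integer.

v_max²/a_max = 20²/8 = 50
100 ≥ 50 so v_max reached
t_a = 20/8 = 5/2; v_peak = 20
d_cruise = 100 − 50 = 50; t_c = 50/20 = 5/2
T = 2·5/2 + 5/2 = 15/2

t_a=5/2 t_c=5/2 v_peak=20 T=15/2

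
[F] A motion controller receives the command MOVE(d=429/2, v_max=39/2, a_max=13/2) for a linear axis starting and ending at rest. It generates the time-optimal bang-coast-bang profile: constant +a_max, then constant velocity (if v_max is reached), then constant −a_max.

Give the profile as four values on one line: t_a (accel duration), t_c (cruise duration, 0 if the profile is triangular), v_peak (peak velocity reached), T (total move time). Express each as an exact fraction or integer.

t_a=3 t_c=8 v_peak=39/2 T=14

(v_max)²/a_max = (39/2)²/(13/2) = 117/2
429/2 ≥ 117/2 ⇒ cruise phase
t_a = (39/2)/(13/2) = 3; v_peak = 39/2
d_cruise = 429/2 − 117/2 = 156; t_c = 156/(39/2) = 8
T = 2·3 + 8 = 14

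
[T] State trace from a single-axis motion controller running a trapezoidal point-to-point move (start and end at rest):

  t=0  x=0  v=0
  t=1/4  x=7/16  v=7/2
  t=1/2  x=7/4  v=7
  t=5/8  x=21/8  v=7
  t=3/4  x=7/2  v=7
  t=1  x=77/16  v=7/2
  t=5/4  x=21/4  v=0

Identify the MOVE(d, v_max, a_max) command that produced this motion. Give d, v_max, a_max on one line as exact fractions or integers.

d=21/4 v_max=7 a_max=14

final state: t=5/4, x=21/4, v=0 → d = 21/4
a_max = (7/2−0)/(1/4−0) = 14
max v = 7 over t∈[1/2,3/4] → v_max = 7
check: 7·(1/2+1/4) = 21/4 ✓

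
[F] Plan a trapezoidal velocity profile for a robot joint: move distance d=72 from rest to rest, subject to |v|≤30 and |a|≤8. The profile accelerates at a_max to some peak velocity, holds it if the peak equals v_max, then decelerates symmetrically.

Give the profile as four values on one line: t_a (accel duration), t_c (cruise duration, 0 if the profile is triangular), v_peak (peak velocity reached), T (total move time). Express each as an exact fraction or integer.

t_a=3 t_c=0 v_peak=24 T=6

vₘ²/aₘ = 30²/8 = 225/2
72 < 225/2 → triangular
v_peak = √(72·8) = √576 = 24
t_a = 24/8 = 3; t_c = 0
T = 2·3 = 6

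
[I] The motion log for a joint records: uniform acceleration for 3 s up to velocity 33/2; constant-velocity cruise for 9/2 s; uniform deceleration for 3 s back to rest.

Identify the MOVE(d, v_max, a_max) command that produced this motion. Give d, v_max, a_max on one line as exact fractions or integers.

a_max = (33/2)/3 = 11/2
d_a = ½·33/2·3 = 99/4; d_c = 33/2·9/2 = 297/4
d = 2·99/4 + 297/4 = 495/4
t_c = 9/2 > 0 → v_max = v_peak = 33/2

d=495/4 v_max=33/2 a_max=11/2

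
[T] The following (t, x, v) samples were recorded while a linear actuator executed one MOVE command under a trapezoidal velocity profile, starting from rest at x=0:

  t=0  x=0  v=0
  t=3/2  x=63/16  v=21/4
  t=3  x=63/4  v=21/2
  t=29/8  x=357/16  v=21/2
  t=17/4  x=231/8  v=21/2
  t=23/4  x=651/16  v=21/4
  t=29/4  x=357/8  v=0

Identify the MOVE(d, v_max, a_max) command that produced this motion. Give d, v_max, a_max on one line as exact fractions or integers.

final state: t=29/4, x=357/8, v=0 → d = 357/8
a_max = (21/4−0)/(3/2−0) = 7/2
max v = 21/2 over t∈[3,17/4] → v_max = 21/2
check: 21/2·(3+5/4) = 357/8 ✓

d=357/8 v_max=21/2 a_max=7/2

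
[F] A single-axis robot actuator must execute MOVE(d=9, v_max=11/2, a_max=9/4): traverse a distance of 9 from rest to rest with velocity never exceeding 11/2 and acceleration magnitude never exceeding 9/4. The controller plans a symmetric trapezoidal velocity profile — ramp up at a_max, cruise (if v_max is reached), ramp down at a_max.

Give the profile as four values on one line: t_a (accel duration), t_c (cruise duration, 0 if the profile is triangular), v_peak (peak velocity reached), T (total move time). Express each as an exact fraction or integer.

(v_max)²/a_max = (11/2)²/(9/4) = 121/9
9 < 121/9 ⇒ no cruise
v_peak = √(9·9/4) = √(81/4) = 9/2
t_a = (9/2)/(9/4) = 2; t_c = 0
T = 2·2 = 4

t_a=2 t_c=0 v_peak=9/2 T=4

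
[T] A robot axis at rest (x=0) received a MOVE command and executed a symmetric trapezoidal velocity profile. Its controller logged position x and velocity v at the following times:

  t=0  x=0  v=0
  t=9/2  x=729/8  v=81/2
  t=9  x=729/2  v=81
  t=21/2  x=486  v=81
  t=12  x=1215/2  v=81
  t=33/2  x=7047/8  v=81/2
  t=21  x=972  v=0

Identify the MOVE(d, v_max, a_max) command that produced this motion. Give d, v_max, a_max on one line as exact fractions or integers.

final state: t=21, x=972, v=0 → d = 972
a_max = (81/2−0)/(9/2−0) = 9
max v = 81 over t∈[9,12] → v_max = 81
check: 81·(9+3) = 972 ✓

d=972 v_max=81 a_max=9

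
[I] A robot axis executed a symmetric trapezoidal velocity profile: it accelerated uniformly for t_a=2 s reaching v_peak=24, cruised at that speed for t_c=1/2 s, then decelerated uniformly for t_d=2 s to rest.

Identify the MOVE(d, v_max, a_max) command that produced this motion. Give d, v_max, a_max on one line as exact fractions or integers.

a_max = 24/2 = 12
d_a = ½·24·2 = 24; d_c = 24·1/2 = 12
d = 2·24 + 12 = 60
t_c = 1/2 > 0 ⇒ limit active, v_max = 24

d=60 v_max=24 a_max=12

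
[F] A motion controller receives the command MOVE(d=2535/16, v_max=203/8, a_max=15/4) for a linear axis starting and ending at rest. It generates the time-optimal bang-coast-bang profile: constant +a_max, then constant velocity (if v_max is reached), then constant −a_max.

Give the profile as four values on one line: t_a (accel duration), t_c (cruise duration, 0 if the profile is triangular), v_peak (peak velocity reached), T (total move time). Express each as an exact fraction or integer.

vₘ²/aₘ = (203/8)²/(15/4) = 41209/240
2535/16 < 41209/240 so t_c = 0
v_peak = √(2535/16·15/4) = √(38025/64) = 195/8
t_a = (195/8)/(15/4) = 13/2; t_c = 0
T = 2·13/2 = 13

t_a=13/2 t_c=0 v_peak=195/8 T=13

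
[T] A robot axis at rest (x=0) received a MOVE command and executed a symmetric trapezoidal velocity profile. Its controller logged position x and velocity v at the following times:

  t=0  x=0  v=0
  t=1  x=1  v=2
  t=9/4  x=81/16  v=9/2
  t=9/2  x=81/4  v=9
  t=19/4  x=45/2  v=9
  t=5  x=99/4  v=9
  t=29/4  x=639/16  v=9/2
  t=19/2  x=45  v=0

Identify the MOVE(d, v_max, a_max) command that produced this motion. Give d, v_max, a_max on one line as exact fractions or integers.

d=45 v_max=9 a_max=2

final state: t=19/2, x=45, v=0 → d = 45
a_max = (2−0)/(1−0) = 2
max v = 9 over t∈[9/2,5] → v_max = 9
check: 9·(9/2+1/2) = 45 ✓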